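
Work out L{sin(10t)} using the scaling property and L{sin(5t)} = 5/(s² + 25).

Using L{f(at)} = (1/a)F(s/a) with a=2: L{sin(10t)} = (1/2) · 5/((s/2)² + 25) = (1/2) · 5·4/(s² + 100) = 10/(s² + 100)

Final answer: 10/(s² + 100)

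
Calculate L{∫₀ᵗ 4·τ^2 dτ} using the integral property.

L{∫₀ᵗ f(τ)dτ} = F(s)/s with f(t) = 4t^2. F(s) = 8/s^3, so L{∫₀ᵗ 4·τ^2 dτ} = (8/s^3)/s = 8/s^4. (Check: ∫₀ᵗ 4·τ^2 dτ = 4t^3/3.)

Final answer: 8/s^4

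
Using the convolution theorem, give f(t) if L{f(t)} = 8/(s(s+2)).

8/(s(s+2)) = (8/s)·(1/(s+2)) = L{8}·L{e^(-2t)}. By convolution, f(t) = 8*e^(-2t) = ∫₀ᵗ 8·e^(-2τ) dτ = 8·(1 - e^(-2t))/2

Final answer: 8·(1 - e^(-2t))/2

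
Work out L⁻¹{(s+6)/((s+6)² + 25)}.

Using frequency shift: L⁻¹{(s-a)/((s-a)² + b²)} = e^(at)cos(bt). Here a=-6, b=5

Final answer: e^(-6t)·cos(5t)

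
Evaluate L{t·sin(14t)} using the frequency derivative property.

L{sin(14t)} = 14/(s² + 196). By L{t·f(t)} = -F'(s): -d/ds[14/(s² + 196)] = -(14)·(-2s)/(s² + 196)² = 28s/(s² + 196)²

Final answer: 28s/(s² + 196)²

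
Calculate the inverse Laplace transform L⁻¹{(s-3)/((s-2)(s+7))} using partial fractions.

Using partial fractions, f(t) = (-e^(2t) + 10e^(-7t))/9

Final answer: (-e^(2t) + 10e^(-7t))/9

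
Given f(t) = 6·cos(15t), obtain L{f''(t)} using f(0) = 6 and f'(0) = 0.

F(s) = 6s/(s² + 225). L{f''(t)} = s²F(s) - sf(0) - f'(0) = 6s³/(s² + 225) - 6s = (6s³ - 6s(s² + 225))/(s² + 225) = -1350s/(s² + 225)

Final answer: -1350s/(s² + 225)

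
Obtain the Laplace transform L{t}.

L{t^n} = n!/s^(n+1), so L{t} = 1/s^2

Final answer: 1/s^2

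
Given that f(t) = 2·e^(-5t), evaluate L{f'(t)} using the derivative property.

f(0) = 2, F(s) = 2/(s+5). L{f'(t)} = s·F(s) - f(0) = 2s/(s+5) - 2 = (2s - 2(s+5))/(s+5) = -10/(s+5)

Final answer: -10/(s+5)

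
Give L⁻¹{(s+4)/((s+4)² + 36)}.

Using frequency shift: L⁻¹{(s-a)/((s-a)² + b²)} = e^(at)cos(bt). Here a=-4, b=6

Final answer: e^(-4t)·cos(6t)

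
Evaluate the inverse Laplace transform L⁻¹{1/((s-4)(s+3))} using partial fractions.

Decompose: A/(s-4) + B/(s+3). A = 1/7, B = -1/7. f(t) = (e^(4t) - e^(-3t))/7

Final answer: (e^(4t) - e^(-3t))/7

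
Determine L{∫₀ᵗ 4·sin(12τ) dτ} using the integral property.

L{∫₀ᵗ f(τ)dτ} = F(s)/s with F(s) = 48/(s² + 144), so the result is (48/(s² + 144))/s = 48/(s(s² + 144))

Final answer: 48/(s(s² + 144))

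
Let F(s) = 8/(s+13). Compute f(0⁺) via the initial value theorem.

f(0⁺) = lim_{s→∞} s·8/(s+13) = lim_{s→∞} 8s/(s+13) = 8

Final answer: 8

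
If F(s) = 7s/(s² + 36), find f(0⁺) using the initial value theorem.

f(0⁺) = lim_{s→∞} s·7s/(s² + 36) = lim_{s→∞} 7s²/(s² + 36) = 7

Final answer: 7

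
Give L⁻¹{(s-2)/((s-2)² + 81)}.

Using frequency shift: L⁻¹{(s-a)/((s-a)² + b²)} = e^(at)cos(bt). Here a=2, b=9

Final answer: e^(2t)·cos(9t)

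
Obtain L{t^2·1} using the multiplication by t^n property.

L{1} = 1/s. d^1/ds^1[1/s] = -1/s². d^2/ds^2[1/s] = 2/s^3. So L{t^2} = (-1)^{2}·2/s^3 = 2/s^3

Final answer: 2/s^3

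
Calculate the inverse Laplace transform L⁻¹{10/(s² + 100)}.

L⁻¹{10/(s² + 100)} = sin(10t)

Final answer: sin(10t)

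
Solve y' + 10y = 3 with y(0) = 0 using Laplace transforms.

sY + 10Y = 3/s. Y = 3/(s(s+10)). Partial fractions: Y = 3/10/s - 3/10/(s+10)

Final answer: y(t) = 3/10(1 - e^(-10t))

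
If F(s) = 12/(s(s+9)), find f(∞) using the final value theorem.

f(∞) = lim_{s→0} s·12/(s(s+9)) = lim_{s→0} 12/(s+9) = 12/9 = 4/3

Final answer: 4/3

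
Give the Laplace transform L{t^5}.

L{t^n} = n!/s^(n+1), so L{t^5} = 120/s^6

Final answer: 120/s^6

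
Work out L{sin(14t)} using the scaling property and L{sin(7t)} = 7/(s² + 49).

Using L{f(at)} = (1/a)F(s/a) with a=2: L{sin(14t)} = (1/2) · 7/((s/2)² + 49) = (1/2) · 7·4/(s² + 196) = 14/(s² + 196)

Final answer: 14/(s² + 196)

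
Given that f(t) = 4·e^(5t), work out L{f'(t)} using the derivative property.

f(0) = 4, F(s) = 4/(s-5). L{f'(t)} = s·F(s) - f(0) = 4s/(s-5) - 4 = (4s - 4(s-5))/(s-5) = 20/(s-5)

Final answer: 20/(s-5)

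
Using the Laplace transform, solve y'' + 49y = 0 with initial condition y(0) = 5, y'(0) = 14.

L{y''} + 49L{y} = 0. s²Y - 5s - 14 + 49Y = 0. Y(s² + 49) = 5s + 14. Y = (5s + 14)/(s² + 49). Inverting: y(t) = 5cos(7t) + 2sin(7t)

Final answer: y(t) = 5cos(7t) + 2sin(7t)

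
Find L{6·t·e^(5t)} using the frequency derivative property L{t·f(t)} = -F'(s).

L{e^(5t)} = 1/(s-5). By frequency derivative: L{t·e^(5t)} = -d/ds[1/(s-5)] = -(-1)/(s-5)² = 1/(s-5)². Then L{6·t·e^(5t)} = 6·1/(s-5)² = 6/(s-5)²

Final answer: 6/(s-5)²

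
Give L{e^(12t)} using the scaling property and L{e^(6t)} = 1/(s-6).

Using L{f(at)} = (1/a)F(s/a) with a=2 and f(t) = e^(6t): L{e^(12t)} = (1/2) · 1/((s/2)-6) = (1/2) · 2/(s-12) = 1/(s-12)

Final answer: 1/(s-12)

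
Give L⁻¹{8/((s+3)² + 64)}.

Form: b/((s-a)² + b²) → e^(at)sin(bt). With a=-3, b=8

Final answer: e^(-3t)·sin(8t)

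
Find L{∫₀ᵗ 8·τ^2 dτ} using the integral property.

L{∫₀ᵗ f(τ)dτ} = F(s)/s with f(t) = 8t^2. F(s) = 16/s^3, so L{∫₀ᵗ 8·τ^2 dτ} = (16/s^3)/s = 16/s^4. (Check: ∫₀ᵗ 8·τ^2 dτ = 8t^3/3.)

Final answer: 16/s^4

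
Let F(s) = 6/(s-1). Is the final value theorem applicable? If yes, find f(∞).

sF(s) = 6s/(s-1) has a pole at s = 1 in the right half-plane. Theorem does NOT apply (unstable system; f(t) = 6·e^t grows without bound).

Final answer: Not applicable (unstable)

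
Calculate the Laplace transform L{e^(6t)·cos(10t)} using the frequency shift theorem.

Frequency shift: L{e^(at)f(t)} = F(s-a). L{e^(6t)·cos(10t)} = (s-6)/((s-6)² + 100)

Final answer: (s-6)/((s-6)² + 100)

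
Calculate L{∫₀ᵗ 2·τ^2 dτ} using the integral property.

L{∫₀ᵗ f(τ)dτ} = F(s)/s with f(t) = 2t^2. F(s) = 4/s^3, so L{∫₀ᵗ 2·τ^2 dτ} = (4/s^3)/s = 4/s^4. (Check: ∫₀ᵗ 2·τ^2 dτ = 2t^3/3.)

Final answer: 4/s^4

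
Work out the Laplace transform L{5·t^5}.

L{t^n} = n!/s^(n+1), so L{t^5} = 120/s^6. Then L{5·t^5} = 5·120/s^6 = 600/s^6

Final answer: 600/s^6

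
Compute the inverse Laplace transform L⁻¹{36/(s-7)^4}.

L⁻¹{n!/(s-a)^(n+1)} = t^n·e^(at) with n=3, a=7. So L⁻¹{6/(s-7)^4} = t^3·e^(7t), and L⁻¹{36/(s-7)^4} = (36/6)·t^3·e^(7t) = 6·t^3·e^(7t)

Final answer: 6·t^3·e^(7t)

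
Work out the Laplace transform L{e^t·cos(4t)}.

L{e^(at)·cos(ωt)} = (s-a)/((s-a)² + ω²), so L{e^t·cos(4t)} = (s-1)/((s-1)² + 16)

Final answer: (s-1)/((s-1)² + 16)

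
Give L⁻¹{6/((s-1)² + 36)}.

Form: b/((s-a)² + b²) → e^(at)sin(bt). With a=1, b=6

Final answer: e^t·sin(6t)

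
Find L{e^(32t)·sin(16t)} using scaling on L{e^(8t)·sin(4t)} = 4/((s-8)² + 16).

Scaling with a=4: L{e^(32t)·sin(16t)} = (1/4) · 4/((s/4-8)² + 16). Simplifying: 16/((s-32)² + 256)

Final answer: 16/((s-32)² + 256)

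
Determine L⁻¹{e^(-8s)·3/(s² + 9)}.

L⁻¹{3/(s² + 9)} = sin(3t). By the time shift theorem, L⁻¹{e^(-as)F(s)} = u(t-a)f(t-a) with a=8, so L⁻¹{e^(-8s)·3/(s² + 9)} = u(t-8)·sin(3(t-8))

Final answer: u(t-8)·sin(3(t-8))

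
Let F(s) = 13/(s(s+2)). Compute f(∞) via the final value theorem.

f(∞) = lim_{s→0} s·13/(s(s+2)) = lim_{s→0} 13/(s+2) = 13/2 = 13/2

Final answer: 13/2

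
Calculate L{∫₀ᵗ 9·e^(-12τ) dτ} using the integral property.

L{∫₀ᵗ f(τ)dτ} = F(s)/s with F(s) = 9/(s+12), so L{∫₀ᵗ 9·e^(-12τ) dτ} = 9/(s(s+12))

Final answer: 9/(s(s+12))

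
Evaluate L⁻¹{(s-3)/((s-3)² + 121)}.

Using frequency shift: L⁻¹{(s-a)/((s-a)² + b²)} = e^(at)cos(bt). Here a=3, b=11

Final answer: e^(3t)·cos(11t)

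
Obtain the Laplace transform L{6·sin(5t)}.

L{sin(ωt)} = ω/(s² + ω²), so L{sin(5t)} = 5/(s² + 25). Then L{6·sin(5t)} = 6·5/(s² + 25) = 30/(s² + 25)

Final answer: 30/(s² + 25)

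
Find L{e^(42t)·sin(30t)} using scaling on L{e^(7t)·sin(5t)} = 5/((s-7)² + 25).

Scaling with a=6: L{e^(42t)·sin(30t)} = (1/6) · 5/((s/6-7)² + 25). Simplifying: 30/((s-42)² + 900)

Final answer: 30/((s-42)² + 900)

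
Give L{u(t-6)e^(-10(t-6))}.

u(t-a)f(t-a) with f(t)=e^(-10t). L{e^(-10t)} = 1/(s+10). By time shift: e^(-6s)/(s+10)

Final answer: e^(-6s)/(s+10)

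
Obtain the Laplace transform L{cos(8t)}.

L{cos(ωt)} = s/(s² + ω²), so L{cos(8t)} = s/(s² + 64)

Final answer: s/(s² + 64)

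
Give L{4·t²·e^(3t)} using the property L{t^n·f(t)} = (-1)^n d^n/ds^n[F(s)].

L{e^(3t)} = 1/(s-3). d/ds[1/(s-3)] = -1/(s-3)². d²/ds²[1/(s-3)] = 2/(s-3)³. So L{t²·e^(3t)} = (-1)² · 2/(s-3)³ = 2/(s-3)³. Then L{4·t²·e^(3t)} = 4·2/(s-3)³ = 8/(s-3)³

Final answer: 8/(s-3)³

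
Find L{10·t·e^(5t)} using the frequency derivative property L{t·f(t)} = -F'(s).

L{e^(5t)} = 1/(s-5). By frequency derivative: L{t·e^(5t)} = -d/ds[1/(s-5)] = -(-1)/(s-5)² = 1/(s-5)². Then L{10·t·e^(5t)} = 10·1/(s-5)² = 10/(s-5)²

Final answer: 10/(s-5)²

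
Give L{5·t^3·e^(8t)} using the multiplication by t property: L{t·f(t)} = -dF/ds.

Using L{t^n·e^(at)} = n!/(s-a)^(n+1), L{t^3·e^(8t)} = 6/(s-8)^4, so L{5·t^3·e^(8t)} = 5·6/(s-8)^4 = 30/(s-8)^4

Final answer: 30/(s-8)^4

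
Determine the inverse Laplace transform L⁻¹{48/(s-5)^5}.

L⁻¹{n!/(s-a)^(n+1)} = t^n·e^(at) with n=4, a=5. So L⁻¹{24/(s-5)^5} = t^4·e^(5t), and L⁻¹{48/(s-5)^5} = (48/24)·t^4·e^(5t) = 2·t^4·e^(5t)

Final answer: 2·t^4·e^(5t)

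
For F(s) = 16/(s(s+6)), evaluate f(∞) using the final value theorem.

f(∞) = lim_{s→0} s·16/(s(s+6)) = lim_{s→0} 16/(s+6) = 16/6 = 8/3

Final answer: 8/3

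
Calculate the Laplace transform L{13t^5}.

L{13t^5} = 13 · L{t^5} = 13 · 120/s^6 = 1560/s^6

Final answer: 1560/s^6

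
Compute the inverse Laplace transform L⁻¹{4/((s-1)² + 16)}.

Using frequency shift, L⁻¹{4/((s-1)² + 16)} = e^t·sin(4t)

Final answer: e^t·sin(4t)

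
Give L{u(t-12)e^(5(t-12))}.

u(t-a)f(t-a) with f(t)=e^(5t). L{e^(5t)} = 1/(s-5). By time shift: e^(-12s)/(s-5)

Final answer: e^(-12s)/(s-5)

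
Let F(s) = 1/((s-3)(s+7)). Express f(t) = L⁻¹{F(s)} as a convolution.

1/((s-3)(s+7)) = (1/(s-3))·(1/(s+7)) = L{e^(3t)}·L{e^(-7t)}. So f(t) = e^(3t)*e^(-7t) = ∫₀ᵗ e^(3τ)·e^(-7(t-τ)) dτ

Final answer: ∫₀ᵗ e^(3τ)·e^(-7(t-τ)) dτ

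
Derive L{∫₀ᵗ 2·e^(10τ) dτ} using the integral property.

L{∫₀ᵗ f(τ)dτ} = F(s)/s with F(s) = 2/(s-10), so L{∫₀ᵗ 2·e^(10τ) dτ} = 2/(s(s-10))

Final answer: 2/(s(s-10))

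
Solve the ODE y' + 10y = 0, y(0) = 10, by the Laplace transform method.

L{y'} + 10L{y} = 0. sY - 10 + 10Y = 0. Y(s+10) = 10. Y = 10/(s+10)

Final answer: y(t) = 10e^(-10t)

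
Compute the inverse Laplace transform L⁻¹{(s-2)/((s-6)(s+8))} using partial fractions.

Using partial fractions, f(t) = (4e^(6t) + 10e^(-8t))/14

Final answer: (4e^(6t) + 10e^(-8t))/14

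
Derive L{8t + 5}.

L{8t + 5} = 8·L{t} + 5·L{1} = 8/s² + 5/s

Final answer: 8/s² + 5/s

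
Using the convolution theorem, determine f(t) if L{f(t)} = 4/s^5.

4/s^5 = (4/s)·(1/s^4) = L{4}·L{t^3/6}. By convolution, f(t) = 4*t^3/6 = ∫₀ᵗ 4·τ^3/6 dτ = 4·t^4/24

Final answer: 4·t^4/24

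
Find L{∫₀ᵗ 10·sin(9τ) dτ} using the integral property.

L{∫₀ᵗ f(τ)dτ} = F(s)/s with F(s) = 90/(s² + 81), so the result is (90/(s² + 81))/s = 90/(s(s² + 81))

Final answer: 90/(s(s² + 81))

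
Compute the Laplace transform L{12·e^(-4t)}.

L{e^(at)} = 1/(s-a), so L{e^(-4t)} = 1/(s+4). Then L{12·e^(-4t)} = 12/(s+4)

Final answer: 12/(s+4)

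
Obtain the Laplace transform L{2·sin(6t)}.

L{sin(ωt)} = ω/(s² + ω²), so L{sin(6t)} = 6/(s² + 36). Then L{2·sin(6t)} = 2·6/(s² + 36) = 12/(s² + 36)

Final answer: 12/(s² + 36)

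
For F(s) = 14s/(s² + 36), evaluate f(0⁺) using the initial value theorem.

f(0⁺) = lim_{s→∞} s·14s/(s² + 36) = lim_{s→∞} 14s²/(s² + 36) = 14

Final answer: 14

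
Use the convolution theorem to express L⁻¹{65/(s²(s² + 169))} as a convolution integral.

65/(s²(s² + 169)) = (1/s²)·(65/(s² + 169)) = L{t}·L{5·sin(13t)}. So f(t) = t*(5·sin(13t)) = ∫₀ᵗ 5τ·sin(13(t-τ)) dτ

Final answer: ∫₀ᵗ 5τ·sin(13(t-τ)) dτ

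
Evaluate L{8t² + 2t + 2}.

L{8t² + 2t + 2} = 8·2/s³ + 2/s² + 2/s = 16/s³ + 2/s² + 2/s

Final answer: 16/s³ + 2/s² + 2/s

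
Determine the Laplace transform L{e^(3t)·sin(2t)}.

L{e^(at)·sin(ωt)} = ω/((s-a)² + ω²), so L{e^(3t)·sin(2t)} = 2/((s-3)² + 4)

Final answer: 2/((s-3)² + 4)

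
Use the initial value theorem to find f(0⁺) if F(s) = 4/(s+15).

f(0⁺) = lim_{s→∞} s·4/(s+15) = lim_{s→∞} 4s/(s+15) = 4

Final answer: 4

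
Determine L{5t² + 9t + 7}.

L{5t² + 9t + 7} = 5·2/s³ + 9/s² + 7/s = 10/s³ + 9/s² + 7/s

Final answer: 10/s³ + 9/s² + 7/s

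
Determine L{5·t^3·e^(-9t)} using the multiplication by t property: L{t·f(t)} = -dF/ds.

Using L{t^n·e^(at)} = n!/(s-a)^(n+1), L{t^3·e^(-9t)} = 6/(s+9)^4, so L{5·t^3·e^(-9t)} = 5·6/(s+9)^4 = 30/(s+9)^4

Final answer: 30/(s+9)^4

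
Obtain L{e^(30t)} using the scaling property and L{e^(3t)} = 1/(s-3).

Using L{f(at)} = (1/a)F(s/a) with a=10 and f(t) = e^(3t): L{e^(30t)} = (1/10) · 1/((s/10)-3) = (1/10) · 10/(s-30) = 1/(s-30)

Final answer: 1/(s-30)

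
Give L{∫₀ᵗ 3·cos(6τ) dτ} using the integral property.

L{∫₀ᵗ f(τ)dτ} = F(s)/s with F(s) = 3s/(s² + 36), so the result is (3s/(s² + 36))/s = 3/(s² + 36)

Final answer: 3/(s² + 36)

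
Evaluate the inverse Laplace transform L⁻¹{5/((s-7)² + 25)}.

Using frequency shift, L⁻¹{5/((s-7)² + 25)} = e^(7t)·sin(5t)

Final answer: e^(7t)·sin(5t)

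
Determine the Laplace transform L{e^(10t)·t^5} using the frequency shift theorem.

L{e^(at)·t^n} = n!/(s-a)^(n+1), so L{e^(10t)·t^5} = 120/(s-10)^6

Final answer: 120/(s-10)^6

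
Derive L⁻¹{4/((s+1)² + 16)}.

Form: b/((s-a)² + b²) → e^(at)sin(bt). With a=-1, b=4

Final answer: e^(-t)·sin(4t)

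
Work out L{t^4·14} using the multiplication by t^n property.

L{14} = 14/s. d^1/ds^1[1/s] = -1/s². d^2/ds^2[1/s] = 2/s^3. d^3/ds^3[1/s] = -6/s^4. d^4/ds^4[1/s] = 24/s^5. So L{t^4} = (-1)^{4}·24/s^5 = 24/s^5. Then L{t^4·14} = 14·24/s^5 = 336/s^5

Final answer: 336/s^5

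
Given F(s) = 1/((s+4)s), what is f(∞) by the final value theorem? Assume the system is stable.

f(∞) = lim_{s→0} sF(s) = lim_{s→0} 1/(s+4) = 1/4

Final answer: 1/4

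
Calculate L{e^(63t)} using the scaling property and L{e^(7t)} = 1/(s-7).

Using L{f(at)} = (1/a)F(s/a) with a=9 and f(t) = e^(7t): L{e^(63t)} = (1/9) · 1/((s/9)-7) = (1/9) · 9/(s-63) = 1/(s-63)

Final answer: 1/(s-63)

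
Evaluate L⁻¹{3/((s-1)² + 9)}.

Form: b/((s-a)² + b²) → e^(at)sin(bt). With a=1, b=3

Final answer: e^t·sin(3t)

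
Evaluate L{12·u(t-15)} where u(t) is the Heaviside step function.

L{u(t-a)} = e^(-as)/s. Here a=15, so L{u(t-15)} = e^(-15s)/s, and L{12·u(t-15)} = 12·e^(-15s)/s

Final answer: 12·e^(-15s)/s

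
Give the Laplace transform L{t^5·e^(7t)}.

L{t^n·e^(at)} = n!/(s-a)^(n+1), so L{t^5·e^(7t)} = 120/(s-7)^6

Final answer: 120/(s-7)^6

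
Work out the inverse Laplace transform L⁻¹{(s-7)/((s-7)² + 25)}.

Using frequency shift, L⁻¹{(s-7)/((s-7)² + 25)} = e^(7t)·cos(5t)

Final answer: e^(7t)·cos(5t)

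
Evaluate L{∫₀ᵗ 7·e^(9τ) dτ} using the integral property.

L{∫₀ᵗ f(τ)dτ} = F(s)/s with F(s) = 7/(s-9), so L{∫₀ᵗ 7·e^(9τ) dτ} = 7/(s(s-9))

Final answer: 7/(s(s-9))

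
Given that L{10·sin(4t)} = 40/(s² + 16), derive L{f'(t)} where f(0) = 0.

L{f'(t)} = s·F(s) - f(0) = s·40/(s² + 16) - 0 = 40s/(s² + 16)

Final answer: 40s/(s² + 16)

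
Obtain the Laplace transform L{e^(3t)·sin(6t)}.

L{e^(at)·sin(ωt)} = ω/((s-a)² + ω²), so L{e^(3t)·sin(6t)} = 6/((s-3)² + 36)

Final answer: 6/((s-3)² + 36)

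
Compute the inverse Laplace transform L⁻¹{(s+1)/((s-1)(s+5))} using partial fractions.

Using partial fractions, f(t) = (2e^t + 4e^(-5t))/6

Final answer: (2e^t + 4e^(-5t))/6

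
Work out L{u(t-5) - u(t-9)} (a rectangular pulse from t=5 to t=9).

L{u(t-a)} = e^(-as)/s. L{u(t-5) - u(t-9)} = (e^(-5s) - e^(-9s))/s

Final answer: (e^(-5s) - e^(-9s))/s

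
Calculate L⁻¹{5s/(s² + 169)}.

This is the form c·s/(s² + a²) with a = 13, c = 5. L⁻¹ = 5·cos(13t)

Final answer: 5·cos(13t)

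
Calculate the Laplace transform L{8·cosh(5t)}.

L{cosh(ωt)} = s/(s² - ω²), so L{cosh(5t)} = s/(s² - 25). Then L{8·cosh(5t)} = 8·s/(s² - 25) = 8s/(s² - 25)

Final answer: 8s/(s² - 25)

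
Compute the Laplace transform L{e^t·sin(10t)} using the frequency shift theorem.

Frequency shift: L{e^(at)f(t)} = F(s-a). L{e^t·sin(10t)} = 10/((s-1)² + 100)

Final answer: 10/((s-1)² + 100)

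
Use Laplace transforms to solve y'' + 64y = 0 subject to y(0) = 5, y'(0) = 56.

L{y''} + 64L{y} = 0. s²Y - 5s - 56 + 64Y = 0. Y(s² + 64) = 5s + 56. Y = (5s + 56)/(s² + 64). Inverting: y(t) = 5cos(8t) + 7sin(8t)

Final answer: y(t) = 5cos(8t) + 7sin(8t)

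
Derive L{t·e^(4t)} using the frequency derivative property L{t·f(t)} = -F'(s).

L{e^(4t)} = 1/(s-4). By frequency derivative: L{t·e^(4t)} = -d/ds[1/(s-4)] = -(-1)/(s-4)² = 1/(s-4)²

Final answer: 1/(s-4)²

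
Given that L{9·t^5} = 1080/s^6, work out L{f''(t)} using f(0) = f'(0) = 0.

L{f''(t)} = s²F(s) - sf(0) - f'(0) = s²·1080/s^6 - 0 - 0 = 1080/s^4

Final answer: 1080/s^4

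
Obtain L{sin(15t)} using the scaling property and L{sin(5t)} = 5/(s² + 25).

Using L{f(at)} = (1/a)F(s/a) with a=3: L{sin(15t)} = (1/3) · 5/((s/3)² + 25) = (1/3) · 5·9/(s² + 225) = 15/(s² + 225)

Final answer: 15/(s² + 225)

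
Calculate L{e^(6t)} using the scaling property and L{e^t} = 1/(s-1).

Using L{f(at)} = (1/a)F(s/a) with a=6 and f(t) = e^t: L{e^(6t)} = (1/6) · 1/((s/6)-1) = (1/6) · 6/(s-6) = 1/(s-6)

Final answer: 1/(s-6)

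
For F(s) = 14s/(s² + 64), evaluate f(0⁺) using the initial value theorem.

f(0⁺) = lim_{s→∞} s·14s/(s² + 64) = lim_{s→∞} 14s²/(s² + 64) = 14

Final answer: 14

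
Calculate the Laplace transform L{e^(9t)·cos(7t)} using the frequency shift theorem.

Frequency shift: L{e^(at)f(t)} = F(s-a). L{e^(9t)·cos(7t)} = (s-9)/((s-9)² + 49)

Final answer: (s-9)/((s-9)² + 49)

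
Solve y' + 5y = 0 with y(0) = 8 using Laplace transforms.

L{y'} + 5L{y} = 0. sY - 8 + 5Y = 0. Y(s+5) = 8. Y = 8/(s+5)

Final answer: y(t) = 8e^(-5t)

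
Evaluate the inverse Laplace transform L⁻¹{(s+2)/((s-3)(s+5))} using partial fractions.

Using partial fractions, f(t) = (5e^(3t) + 3e^(-5t))/8

Final answer: (5e^(3t) + 3e^(-5t))/8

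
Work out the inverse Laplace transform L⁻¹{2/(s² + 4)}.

L⁻¹{2/(s² + 4)} = sin(2t)

Final answer: sin(2t)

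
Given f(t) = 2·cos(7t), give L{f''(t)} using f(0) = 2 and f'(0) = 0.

F(s) = 2s/(s² + 49). L{f''(t)} = s²F(s) - sf(0) - f'(0) = 2s³/(s² + 49) - 2s = (2s³ - 2s(s² + 49))/(s² + 49) = -98s/(s² + 49)

Final answer: -98s/(s² + 49)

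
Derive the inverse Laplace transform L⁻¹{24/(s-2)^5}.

L⁻¹{n!/(s-a)^(n+1)} = t^n·e^(at), so L⁻¹{24/(s-2)^5} = t^4·e^(2t)

Final answer: t^4·e^(2t)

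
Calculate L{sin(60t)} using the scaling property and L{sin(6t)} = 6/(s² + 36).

Using L{f(at)} = (1/a)F(s/a) with a=10: L{sin(60t)} = (1/10) · 6/((s/10)² + 36) = (1/10) · 6·100/(s² + 3600) = 60/(s² + 3600)

Final answer: 60/(s² + 3600)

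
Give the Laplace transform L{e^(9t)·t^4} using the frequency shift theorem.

L{e^(at)·t^n} = n!/(s-a)^(n+1), so L{e^(9t)·t^4} = 24/(s-9)^5

Final answer: 24/(s-9)^5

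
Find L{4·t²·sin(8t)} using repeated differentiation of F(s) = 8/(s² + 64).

F(s) = 8/(s² + 64). F'(s) = -16s/(s² + 64)². F''(s) = -16(64 - 3s²)/(s² + 64)³ = (48s² - 1024)/(s² + 64)³. So L{t²·sin(8t)} = (-1)² F''(s) = (48s² - 1024)/(s² + 64)³. Then L{4·t²·sin(8t)} = 4·(48s² - 1024)/(s² + 64)³ = (192s² - 4096)/(s² + 64)³

Final answer: (192s² - 4096)/(s² + 64)³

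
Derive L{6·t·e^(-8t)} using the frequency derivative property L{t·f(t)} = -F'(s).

L{e^(-8t)} = 1/(s+8). By frequency derivative: L{t·e^(-8t)} = -d/ds[1/(s+8)] = -(-1)/(s+8)² = 1/(s+8)². Then L{6·t·e^(-8t)} = 6·1/(s+8)² = 6/(s+8)²

Final answer: 6/(s+8)²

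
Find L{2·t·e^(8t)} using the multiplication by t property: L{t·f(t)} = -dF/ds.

Using L{t^n·e^(at)} = n!/(s-a)^(n+1), L{t·e^(8t)} = 1/(s-8)^2, so L{2·t·e^(8t)} = 2·1/(s-8)^2 = 2/(s-8)^2

Final answer: 2/(s-8)^2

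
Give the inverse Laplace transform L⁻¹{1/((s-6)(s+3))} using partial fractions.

Decompose: A/(s-6) + B/(s+3). A = 1/9, B = -1/9. f(t) = (e^(6t) - e^(-3t))/9

Final answer: (e^(6t) - e^(-3t))/9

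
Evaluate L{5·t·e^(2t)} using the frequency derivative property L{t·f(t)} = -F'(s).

L{e^(2t)} = 1/(s-2). By frequency derivative: L{t·e^(2t)} = -d/ds[1/(s-2)] = -(-1)/(s-2)² = 1/(s-2)². Then L{5·t·e^(2t)} = 5·1/(s-2)² = 5/(s-2)²

Final answer: 5/(s-2)²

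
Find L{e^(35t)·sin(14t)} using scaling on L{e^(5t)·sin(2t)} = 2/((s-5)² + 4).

Scaling with a=7: L{e^(35t)·sin(14t)} = (1/7) · 2/((s/7-5)² + 4). Simplifying: 14/((s-35)² + 196)

Final answer: 14/((s-35)² + 196)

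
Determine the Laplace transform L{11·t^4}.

L{t^n} = n!/s^(n+1), so L{t^4} = 24/s^5. Then L{11·t^4} = 11·24/s^5 = 264/s^5

Final answer: 264/s^5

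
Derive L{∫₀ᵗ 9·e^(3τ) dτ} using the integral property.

L{∫₀ᵗ f(τ)dτ} = F(s)/s with F(s) = 9/(s-3), so L{∫₀ᵗ 9·e^(3τ) dτ} = 9/(s(s-3))

Final answer: 9/(s(s-3))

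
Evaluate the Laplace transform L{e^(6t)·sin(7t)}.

L{e^(at)·sin(ωt)} = ω/((s-a)² + ω²), so L{e^(6t)·sin(7t)} = 7/((s-6)² + 49)

Final answer: 7/((s-6)² + 49)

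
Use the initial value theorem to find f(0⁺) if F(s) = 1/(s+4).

f(0⁺) = lim_{s→∞} s·1/(s+4) = lim_{s→∞} s/(s+4) = 1

Final answer: 1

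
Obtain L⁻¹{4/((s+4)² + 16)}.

Form: b/((s-a)² + b²) → e^(at)sin(bt). With a=-4, b=4

Final answer: e^(-4t)·sin(4t)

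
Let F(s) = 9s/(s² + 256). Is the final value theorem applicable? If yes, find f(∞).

The final value theorem requires all poles of sF(s) in the left half-plane. sF(s) = 9s²/(s² + 256) has poles at s = ±16i (imaginary axis). Theorem does NOT apply (oscillatory system).

Final answer: Not applicable (oscillatory)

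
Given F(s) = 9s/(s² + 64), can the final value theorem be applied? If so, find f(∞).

The final value theorem requires all poles of sF(s) in the left half-plane. sF(s) = 9s²/(s² + 64) has poles at s = ±8i (imaginary axis). Theorem does NOT apply (oscillatory system).

Final answer: Not applicable (oscillatory)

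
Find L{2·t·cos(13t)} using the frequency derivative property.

L{cos(13t)} = s/(s² + 169). Derivative: d/ds[s/(s² + 169)] = [(s² + 169) - s·2s]/(s² + 169)² = (169 - s²)/(s² + 169)². So L{t·cos(13t)} = -F'(s) = (s² - 169)/(s² + 169)². Then L{2·t·cos(13t)} = 2·(s² - 169)/(s² + 169)²

Final answer: 2·(s² - 169)/(s² + 169)²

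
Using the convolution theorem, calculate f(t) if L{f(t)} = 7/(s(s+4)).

7/(s(s+4)) = (7/s)·(1/(s+4)) = L{7}·L{e^(-4t)}. By convolution, f(t) = 7*e^(-4t) = ∫₀ᵗ 7·e^(-4τ) dτ = 7·(1 - e^(-4t))/4

Final answer: 7·(1 - e^(-4t))/4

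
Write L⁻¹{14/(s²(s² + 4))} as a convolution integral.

14/(s²(s² + 4)) = (1/s²)·(14/(s² + 4)) = L{t}·L{7·sin(2t)}. So f(t) = t*(7·sin(2t)) = ∫₀ᵗ 7τ·sin(2(t-τ)) dτ

Final answer: ∫₀ᵗ 7τ·sin(2(t-τ)) dτ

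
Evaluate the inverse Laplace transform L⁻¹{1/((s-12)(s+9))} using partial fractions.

Decompose: A/(s-12) + B/(s+9). A = 1/21, B = -1/21. f(t) = (e^(12t) - e^(-9t))/21

Final answer: (e^(12t) - e^(-9t))/21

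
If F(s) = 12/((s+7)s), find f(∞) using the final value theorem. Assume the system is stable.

f(∞) = lim_{s→0} sF(s) = lim_{s→0} 12/(s+7) = 12/7

Final answer: 12/7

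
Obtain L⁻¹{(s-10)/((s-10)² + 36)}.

Using frequency shift: L⁻¹{(s-a)/((s-a)² + b²)} = e^(at)cos(bt). Here a=10, b=6

Final answer: e^(10t)·cos(6t)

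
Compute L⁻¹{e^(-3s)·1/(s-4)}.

L⁻¹{1/(s-4)} = e^(4t). By the time shift theorem, L⁻¹{e^(-as)F(s)} = u(t-a)f(t-a) with a=3, so L⁻¹{e^(-3s)·1/(s-4)} = u(t-3)·e^(4(t-3))

Final answer: u(t-3)·e^(4(t-3))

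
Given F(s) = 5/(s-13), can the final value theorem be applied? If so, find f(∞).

sF(s) = 5s/(s-13) has a pole at s = 13 in the right half-plane. Theorem does NOT apply (unstable system; f(t) = 5·e^(13t) grows without bound).

Final answer: Not applicable (unstable)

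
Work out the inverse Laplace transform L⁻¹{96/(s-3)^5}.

L⁻¹{n!/(s-a)^(n+1)} = t^n·e^(at) with n=4, a=3. So L⁻¹{24/(s-3)^5} = t^4·e^(3t), and L⁻¹{96/(s-3)^5} = (96/24)·t^4·e^(3t) = 4·t^4·e^(3t)

Final answer: 4·t^4·e^(3t)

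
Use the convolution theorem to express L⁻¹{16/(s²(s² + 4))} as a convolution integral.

16/(s²(s² + 4)) = (1/s²)·(16/(s² + 4)) = L{t}·L{8·sin(2t)}. So f(t) = t*(8·sin(2t)) = ∫₀ᵗ 8τ·sin(2(t-τ)) dτ

Final answer: ∫₀ᵗ 8τ·sin(2(t-τ)) dτ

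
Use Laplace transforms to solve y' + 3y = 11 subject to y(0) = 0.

sY + 3Y = 11/s. Y = 11/(s(s+3)). Partial fractions: Y = 11/3/s - 11/3/(s+3)

Final answer: y(t) = 11/3(1 - e^(-3t))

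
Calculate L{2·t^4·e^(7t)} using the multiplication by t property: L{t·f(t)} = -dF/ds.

Using L{t^n·e^(at)} = n!/(s-a)^(n+1), L{t^4·e^(7t)} = 24/(s-7)^5, so L{2·t^4·e^(7t)} = 2·24/(s-7)^5 = 48/(s-7)^5

Final answer: 48/(s-7)^5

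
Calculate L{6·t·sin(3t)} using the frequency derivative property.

L{sin(3t)} = 3/(s² + 9). By L{t·f(t)} = -F'(s): -d/ds[3/(s² + 9)] = -(3)·(-2s)/(s² + 9)² = 6s/(s² + 9)². Then L{6·t·sin(3t)} = 6·6s/(s² + 9)² = 36s/(s² + 9)²

Final answer: 36s/(s² + 9)²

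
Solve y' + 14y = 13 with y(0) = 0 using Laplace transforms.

sY + 14Y = 13/s. Y = 13/(s(s+14)). Partial fractions: Y = 13/14/s - 13/14/(s+14)

Final answer: y(t) = 13/14(1 - e^(-14t))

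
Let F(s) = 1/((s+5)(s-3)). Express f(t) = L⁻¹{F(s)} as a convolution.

1/((s+5)(s-3)) = (1/(s+5))·(1/(s-3)) = L{e^(-5t)}·L{e^(3t)}. So f(t) = e^(-5t)*e^(3t) = ∫₀ᵗ e^(-5τ)·e^(3(t-τ)) dτ

Final answer: ∫₀ᵗ e^(-5τ)·e^(3(t-τ)) dτ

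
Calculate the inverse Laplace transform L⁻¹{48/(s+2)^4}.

L⁻¹{n!/(s-a)^(n+1)} = t^n·e^(at) with n=3, a=-2. So L⁻¹{6/(s+2)^4} = t^3·e^(-2t), and L⁻¹{48/(s+2)^4} = (48/6)·t^3·e^(-2t) = 8·t^3·e^(-2t)

Final answer: 8·t^3·e^(-2t)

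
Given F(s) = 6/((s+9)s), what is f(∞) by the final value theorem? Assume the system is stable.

f(∞) = lim_{s→0} sF(s) = lim_{s→0} 6/(s+9) = 2/3

Final answer: 2/3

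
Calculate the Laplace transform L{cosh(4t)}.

L{cosh(ωt)} = s/(s² - ω²), so L{cosh(4t)} = s/(s² - 16)

Final answer: s/(s² - 16)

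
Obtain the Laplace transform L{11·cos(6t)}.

L{cos(ωt)} = s/(s² + ω²), so L{cos(6t)} = s/(s² + 36). Then L{11·cos(6t)} = 11·s/(s² + 36) = 11s/(s² + 36)

Final answer: 11s/(s² + 36)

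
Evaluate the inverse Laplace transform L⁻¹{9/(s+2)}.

L⁻¹{1/(s-a)} = e^(at), so L⁻¹{1/(s+2)} = e^(-2t), and L⁻¹{9/(s+2)} = 9·e^(-2t)

Final answer: 9·e^(-2t)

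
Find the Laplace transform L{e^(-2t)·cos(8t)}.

L{e^(at)·cos(ωt)} = (s-a)/((s-a)² + ω²), so L{e^(-2t)·cos(8t)} = (s+2)/((s+2)² + 64)

Final answer: (s+2)/((s+2)² + 64)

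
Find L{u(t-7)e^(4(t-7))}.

u(t-a)f(t-a) with f(t)=e^(4t). L{e^(4t)} = 1/(s-4). By time shift: e^(-7s)/(s-4)

Final answer: e^(-7s)/(s-4)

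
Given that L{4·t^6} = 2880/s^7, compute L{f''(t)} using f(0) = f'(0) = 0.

L{f''(t)} = s²F(s) - sf(0) - f'(0) = s²·2880/s^7 - 0 - 0 = 2880/s^5

Final answer: 2880/s^5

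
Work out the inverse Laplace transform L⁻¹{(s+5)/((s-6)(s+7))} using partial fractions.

Using partial fractions, f(t) = (11e^(6t) + 2e^(-7t))/13

Final answer: (11e^(6t) + 2e^(-7t))/13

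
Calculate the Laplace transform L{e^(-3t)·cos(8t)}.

L{e^(at)·cos(ωt)} = (s-a)/((s-a)² + ω²), so L{e^(-3t)·cos(8t)} = (s+3)/((s+3)² + 64)

Final answer: (s+3)/((s+3)² + 64)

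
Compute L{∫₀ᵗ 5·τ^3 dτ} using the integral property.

L{∫₀ᵗ f(τ)dτ} = F(s)/s with f(t) = 5t^3. F(s) = 30/s^4, so L{∫₀ᵗ 5·τ^3 dτ} = (30/s^4)/s = 30/s^5. (Check: ∫₀ᵗ 5·τ^3 dτ = 5t^4/4.)

Final answer: 30/s^5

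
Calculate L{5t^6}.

L{t^n} = n!/s^(n+1). So L{5t^6} = 5·6!/s^7 = 3600/s^7

Final answer: 3600/s^7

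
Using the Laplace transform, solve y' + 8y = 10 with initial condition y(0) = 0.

sY + 8Y = 10/s. Y = 10/(s(s+8)). Partial fractions: Y = 5/4/s - 5/4/(s+8)

Final answer: y(t) = 5/4(1 - e^(-8t))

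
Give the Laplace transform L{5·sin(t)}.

L{sin(ωt)} = ω/(s² + ω²), so L{sin(t)} = 1/(s² + 1). Then L{5·sin(t)} = 5·1/(s² + 1) = 5/(s² + 1)

Final answer: 5/(s² + 1)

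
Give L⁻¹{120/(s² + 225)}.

This is the form c·a/(s² + a²) with a = 15, c = 8. L⁻¹ = 8·sin(15t)

Final answer: 8·sin(15t)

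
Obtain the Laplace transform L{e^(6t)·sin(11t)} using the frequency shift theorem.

Frequency shift: L{e^(at)f(t)} = F(s-a). L{e^(6t)·sin(11t)} = 11/((s-6)² + 121)

Final answer: 11/((s-6)² + 121)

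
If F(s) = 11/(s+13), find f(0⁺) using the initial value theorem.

f(0⁺) = lim_{s→∞} s·11/(s+13) = lim_{s→∞} 11s/(s+13) = 11

Final answer: 11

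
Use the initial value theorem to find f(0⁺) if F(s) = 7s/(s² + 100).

f(0⁺) = lim_{s→∞} s·7s/(s² + 100) = lim_{s→∞} 7s²/(s² + 100) = 7

Final answer: 7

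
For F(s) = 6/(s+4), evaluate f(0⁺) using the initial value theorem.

f(0⁺) = lim_{s→∞} s·6/(s+4) = lim_{s→∞} 6s/(s+4) = 6

Final answer: 6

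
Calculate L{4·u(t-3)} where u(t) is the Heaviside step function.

L{u(t-a)} = e^(-as)/s. Here a=3, so L{u(t-3)} = e^(-3s)/s, and L{4·u(t-3)} = 4·e^(-3s)/s

Final answer: 4·e^(-3s)/s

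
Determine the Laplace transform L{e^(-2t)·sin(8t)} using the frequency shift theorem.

Frequency shift: L{e^(at)f(t)} = F(s-a). L{e^(-2t)·sin(8t)} = 8/((s+2)² + 64)

Final answer: 8/((s+2)² + 64)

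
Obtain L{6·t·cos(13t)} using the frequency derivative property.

L{cos(13t)} = s/(s² + 169). Derivative: d/ds[s/(s² + 169)] = [(s² + 169) - s·2s]/(s² + 169)² = (169 - s²)/(s² + 169)². So L{t·cos(13t)} = -F'(s) = (s² - 169)/(s² + 169)². Then L{6·t·cos(13t)} = 6·(s² - 169)/(s² + 169)²

Final answer: 6·(s² - 169)/(s² + 169)²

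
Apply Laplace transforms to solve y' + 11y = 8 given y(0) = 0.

sY + 11Y = 8/s. Y = 8/(s(s+11)). Partial fractions: Y = 8/11/s - 8/11/(s+11)

Final answer: y(t) = 8/11(1 - e^(-11t))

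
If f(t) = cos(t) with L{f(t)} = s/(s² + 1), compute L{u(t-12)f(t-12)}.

Time shift theorem: L{u(t-a)f(t-a)} = e^(-as)F(s). Here a=12, F(s) = s/(s² + 1), so L{u(t-12)f(t-12)} = e^(-12s)·s/(s² + 1)

Final answer: e^(-12s)·s/(s² + 1)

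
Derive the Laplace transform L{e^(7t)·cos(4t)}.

L{e^(at)·cos(ωt)} = (s-a)/((s-a)² + ω²), so L{e^(7t)·cos(4t)} = (s-7)/((s-7)² + 16)

Final answer: (s-7)/((s-7)² + 16)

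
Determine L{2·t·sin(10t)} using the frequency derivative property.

L{sin(10t)} = 10/(s² + 100). By L{t·f(t)} = -F'(s): -d/ds[10/(s² + 100)] = -(10)·(-2s)/(s² + 100)² = 20s/(s² + 100)². Then L{2·t·sin(10t)} = 2·20s/(s² + 100)² = 40s/(s² + 100)²

Final answer: 40s/(s² + 100)²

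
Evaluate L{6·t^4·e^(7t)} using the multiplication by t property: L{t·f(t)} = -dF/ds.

Using L{t^n·e^(at)} = n!/(s-a)^(n+1), L{t^4·e^(7t)} = 24/(s-7)^5, so L{6·t^4·e^(7t)} = 6·24/(s-7)^5 = 144/(s-7)^5

Final answer: 144/(s-7)^5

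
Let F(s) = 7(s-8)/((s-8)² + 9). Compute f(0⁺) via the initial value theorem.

f(0⁺) = lim_{s→∞} sF(s) = lim_{s→∞} 7s(s-8)/((s-8)² + 9) = 7

Final answer: 7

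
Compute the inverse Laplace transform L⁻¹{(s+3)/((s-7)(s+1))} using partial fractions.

Using partial fractions, f(t) = (10e^(7t) - 2e^(-t))/8

Final answer: (10e^(7t) - 2e^(-t))/8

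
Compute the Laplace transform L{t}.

L{t^n} = n!/s^(n+1), so L{t} = 1/s^2

Final answer: 1/s^2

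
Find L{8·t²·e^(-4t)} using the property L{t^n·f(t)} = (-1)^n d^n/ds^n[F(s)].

L{e^(-4t)} = 1/(s+4). d/ds[1/(s+4)] = -1/(s+4)². d²/ds²[1/(s+4)] = 2/(s+4)³. So L{t²·e^(-4t)} = (-1)² · 2/(s+4)³ = 2/(s+4)³. Then L{8·t²·e^(-4t)} = 8·2/(s+4)³ = 16/(s+4)³

Final answer: 16/(s+4)³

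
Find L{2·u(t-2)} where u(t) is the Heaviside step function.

L{u(t-a)} = e^(-as)/s. Here a=2, so L{u(t-2)} = e^(-2s)/s, and L{2·u(t-2)} = 2·e^(-2s)/s

Final answer: 2·e^(-2s)/s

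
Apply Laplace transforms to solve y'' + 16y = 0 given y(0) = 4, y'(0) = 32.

L{y''} + 16L{y} = 0. s²Y - 4s - 32 + 16Y = 0. Y(s² + 16) = 4s + 32. Y = (4s + 32)/(s² + 16). Inverting: y(t) = 4cos(4t) + 8sin(4t)

Final answer: y(t) = 4cos(4t) + 8sin(4t)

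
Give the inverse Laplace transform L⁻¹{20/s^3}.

L⁻¹{n!/s^(n+1)} = t^n with n=2. So L⁻¹{2/s^3} = t^2, and L⁻¹{20/s^3} = (20/2)·t^2 = 10·t^2

Final answer: 10·t^2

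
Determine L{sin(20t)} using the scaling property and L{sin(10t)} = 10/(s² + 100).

Using L{f(at)} = (1/a)F(s/a) with a=2: L{sin(20t)} = (1/2) · 10/((s/2)² + 100) = (1/2) · 10·4/(s² + 400) = 20/(s² + 400)

Final answer: 20/(s² + 400)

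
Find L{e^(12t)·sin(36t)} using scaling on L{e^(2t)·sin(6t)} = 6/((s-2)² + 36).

Scaling with a=6: L{e^(12t)·sin(36t)} = (1/6) · 6/((s/6-2)² + 36). Simplifying: 36/((s-12)² + 1296)

Final answer: 36/((s-12)² + 1296)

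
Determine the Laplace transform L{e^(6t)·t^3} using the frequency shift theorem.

L{e^(at)·t^n} = n!/(s-a)^(n+1), so L{e^(6t)·t^3} = 6/(s-6)^4

Final answer: 6/(s-6)^4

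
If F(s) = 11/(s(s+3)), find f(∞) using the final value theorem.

f(∞) = lim_{s→0} s·11/(s(s+3)) = lim_{s→0} 11/(s+3) = 11/3 = 11/3

Final answer: 11/3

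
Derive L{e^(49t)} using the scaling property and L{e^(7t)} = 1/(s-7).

Using L{f(at)} = (1/a)F(s/a) with a=7 and f(t) = e^(7t): L{e^(49t)} = (1/7) · 1/((s/7)-7) = (1/7) · 7/(s-49) = 1/(s-49)

Final answer: 1/(s-49)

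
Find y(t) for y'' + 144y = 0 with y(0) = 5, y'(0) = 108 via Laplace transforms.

L{y''} + 144L{y} = 0. s²Y - 5s - 108 + 144Y = 0. Y(s² + 144) = 5s + 108. Y = (5s + 108)/(s² + 144). Inverting: y(t) = 5cos(12t) + 9sin(12t)

Final answer: y(t) = 5cos(12t) + 9sin(12t)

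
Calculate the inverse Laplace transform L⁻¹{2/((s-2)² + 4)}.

Using frequency shift, L⁻¹{2/((s-2)² + 4)} = e^(2t)·sin(2t)

Final answer: e^(2t)·sin(2t)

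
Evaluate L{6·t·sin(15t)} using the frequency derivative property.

L{sin(15t)} = 15/(s² + 225). By L{t·f(t)} = -F'(s): -d/ds[15/(s² + 225)] = -(15)·(-2s)/(s² + 225)² = 30s/(s² + 225)². Then L{6·t·sin(15t)} = 6·30s/(s² + 225)² = 180s/(s² + 225)²

Final answer: 180s/(s² + 225)²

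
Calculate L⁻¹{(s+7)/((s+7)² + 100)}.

Using frequency shift: L⁻¹{(s-a)/((s-a)² + b²)} = e^(at)cos(bt). Here a=-7, b=10

Final answer: e^(-7t)·cos(10t)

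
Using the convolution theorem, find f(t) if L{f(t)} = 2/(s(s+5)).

2/(s(s+5)) = (2/s)·(1/(s+5)) = L{2}·L{e^(-5t)}. By convolution, f(t) = 2*e^(-5t) = ∫₀ᵗ 2·e^(-5τ) dτ = 2·(1 - e^(-5t))/5

Final answer: 2·(1 - e^(-5t))/5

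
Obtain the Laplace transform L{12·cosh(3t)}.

L{cosh(ωt)} = s/(s² - ω²), so L{cosh(3t)} = s/(s² - 9). Then L{12·cosh(3t)} = 12·s/(s² - 9) = 12s/(s² - 9)

Final answer: 12s/(s² - 9)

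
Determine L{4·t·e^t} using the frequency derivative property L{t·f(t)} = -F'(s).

L{e^t} = 1/(s-1). By frequency derivative: L{t·e^t} = -d/ds[1/(s-1)] = -(-1)/(s-1)² = 1/(s-1)². Then L{4·t·e^t} = 4·1/(s-1)² = 4/(s-1)²

Final answer: 4/(s-1)²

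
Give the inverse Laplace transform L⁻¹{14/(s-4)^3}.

L⁻¹{n!/(s-a)^(n+1)} = t^n·e^(at) with n=2, a=4. So L⁻¹{2/(s-4)^3} = t^2·e^(4t), and L⁻¹{14/(s-4)^3} = (14/2)·t^2·e^(4t) = 7·t^2·e^(4t)

Final answer: 7·t^2·e^(4t)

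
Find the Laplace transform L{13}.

L{13} = 13 · L{1} = 13/s

Final answer: 13/s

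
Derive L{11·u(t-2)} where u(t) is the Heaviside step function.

L{u(t-a)} = e^(-as)/s. Here a=2, so L{u(t-2)} = e^(-2s)/s, and L{11·u(t-2)} = 11·e^(-2s)/s

Final answer: 11·e^(-2s)/s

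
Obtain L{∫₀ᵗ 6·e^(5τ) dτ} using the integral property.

L{∫₀ᵗ f(τ)dτ} = F(s)/s with F(s) = 6/(s-5), so L{∫₀ᵗ 6·e^(5τ) dτ} = 6/(s(s-5))

Final answer: 6/(s(s-5))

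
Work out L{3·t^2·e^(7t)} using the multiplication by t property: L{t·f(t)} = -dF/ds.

Using L{t^n·e^(at)} = n!/(s-a)^(n+1), L{t^2·e^(7t)} = 2/(s-7)^3, so L{3·t^2·e^(7t)} = 3·2/(s-7)^3 = 6/(s-7)^3

Final answer: 6/(s-7)^3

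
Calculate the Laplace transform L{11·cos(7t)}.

L{cos(ωt)} = s/(s² + ω²), so L{cos(7t)} = s/(s² + 49). Then L{11·cos(7t)} = 11·s/(s² + 49) = 11s/(s² + 49)

Final answer: 11s/(s² + 49)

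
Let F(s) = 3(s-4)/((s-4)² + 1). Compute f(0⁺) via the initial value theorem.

f(0⁺) = lim_{s→∞} sF(s) = lim_{s→∞} 3s(s-4)/((s-4)² + 1) = 3

Final answer: 3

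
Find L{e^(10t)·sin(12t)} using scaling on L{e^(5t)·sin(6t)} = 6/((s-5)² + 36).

Scaling with a=2: L{e^(10t)·sin(12t)} = (1/2) · 6/((s/2-5)² + 36). Simplifying: 12/((s-10)² + 144)

Final answer: 12/((s-10)² + 144)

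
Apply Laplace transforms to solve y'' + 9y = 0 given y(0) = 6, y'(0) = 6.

L{y''} + 9L{y} = 0. s²Y - 6s - 6 + 9Y = 0. Y(s² + 9) = 6s + 6. Y = (6s + 6)/(s² + 9). Inverting: y(t) = 6cos(3t) + 2sin(3t)

Final answer: y(t) = 6cos(3t) + 2sin(3t)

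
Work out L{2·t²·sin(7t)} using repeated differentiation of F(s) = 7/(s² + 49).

F(s) = 7/(s² + 49). F'(s) = -14s/(s² + 49)². F''(s) = -14(49 - 3s²)/(s² + 49)³ = (42s² - 686)/(s² + 49)³. So L{t²·sin(7t)} = (-1)² F''(s) = (42s² - 686)/(s² + 49)³. Then L{2·t²·sin(7t)} = 2·(42s² - 686)/(s² + 49)³ = (84s² - 1372)/(s² + 49)³

Final answer: (84s² - 1372)/(s² + 49)³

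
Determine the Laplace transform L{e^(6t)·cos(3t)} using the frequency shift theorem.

Frequency shift: L{e^(at)f(t)} = F(s-a). L{e^(6t)·cos(3t)} = (s-6)/((s-6)² + 9)

Final answer: (s-6)/((s-6)² + 9)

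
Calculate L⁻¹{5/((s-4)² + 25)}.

Form: b/((s-a)² + b²) → e^(at)sin(bt). With a=4, b=5

Final answer: e^(4t)·sin(5t)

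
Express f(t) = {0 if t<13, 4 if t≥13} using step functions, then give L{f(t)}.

f(t) = 4·u(t-13). L{u(t-13)} = e^(-13s)/s, so L{f(t)} = 4·e^(-13s)/s

Final answer: 4·e^(-13s)/s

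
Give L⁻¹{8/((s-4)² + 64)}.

Form: b/((s-a)² + b²) → e^(at)sin(bt). With a=4, b=8

Final answer: e^(4t)·sin(8t)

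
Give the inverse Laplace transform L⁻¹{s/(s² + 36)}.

L⁻¹{s/(s² + 36)} = cos(6t)

Final answer: cos(6t)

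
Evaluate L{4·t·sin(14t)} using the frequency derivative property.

L{sin(14t)} = 14/(s² + 196). By L{t·f(t)} = -F'(s): -d/ds[14/(s² + 196)] = -(14)·(-2s)/(s² + 196)² = 28s/(s² + 196)². Then L{4·t·sin(14t)} = 4·28s/(s² + 196)² = 112s/(s² + 196)²

Final answer: 112s/(s² + 196)²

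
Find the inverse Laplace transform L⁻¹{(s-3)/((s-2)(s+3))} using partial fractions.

Using partial fractions, f(t) = (-e^(2t) + 6e^(-3t))/5

Final answer: (-e^(2t) + 6e^(-3t))/5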